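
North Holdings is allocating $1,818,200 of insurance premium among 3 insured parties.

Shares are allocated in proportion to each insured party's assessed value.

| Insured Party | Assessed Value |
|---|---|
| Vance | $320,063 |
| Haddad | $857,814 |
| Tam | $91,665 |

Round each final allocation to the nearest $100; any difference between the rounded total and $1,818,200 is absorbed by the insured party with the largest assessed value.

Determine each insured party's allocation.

Vance: $458,400 | Haddad: $1,228,500 | Tam: $131,300

Sum of assessed value: 320,063 + 857,814 + 91,665 = 1,269,542.
Unrounded shares: Vance 458,384.64; Haddad 1,228,535.50; Tam 131,279.87.
After rounding ($100): Vance $458,400; Haddad $1,228,500; Tam $131,300. Sum = $1,818,200.
Sum already equals the total — no adjustment.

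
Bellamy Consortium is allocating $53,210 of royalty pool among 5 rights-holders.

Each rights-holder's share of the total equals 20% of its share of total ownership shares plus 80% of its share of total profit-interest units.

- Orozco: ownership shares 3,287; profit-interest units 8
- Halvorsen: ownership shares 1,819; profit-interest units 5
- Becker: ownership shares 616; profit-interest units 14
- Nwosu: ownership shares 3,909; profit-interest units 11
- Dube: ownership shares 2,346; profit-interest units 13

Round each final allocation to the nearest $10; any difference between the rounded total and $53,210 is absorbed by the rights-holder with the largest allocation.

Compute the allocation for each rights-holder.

Orozco: $9,600 · Halvorsen: $5,790 · Becker: $12,230 · Nwosu: $12,650 · Dube: $12,940

Ownership shares total 11,977; profit-interest units total 51.
Composite weights (20% ownership shares + 80% profit-interest units): Orozco 0.1804; Halvorsen 0.1088; Becker 0.2299; Nwosu 0.2378; Dube 0.2431.
Raw shares: Orozco 9,597.95; Halvorsen 5,789.58; Becker 12,232.67; Nwosu 12,654.62; Dube 12,935.17.
After rounding ($10): Orozco $9,600; Halvorsen $5,790; Becker $12,230; Nwosu $12,650; Dube $12,940. Sum = $53,210.
No rounding difference to absorb.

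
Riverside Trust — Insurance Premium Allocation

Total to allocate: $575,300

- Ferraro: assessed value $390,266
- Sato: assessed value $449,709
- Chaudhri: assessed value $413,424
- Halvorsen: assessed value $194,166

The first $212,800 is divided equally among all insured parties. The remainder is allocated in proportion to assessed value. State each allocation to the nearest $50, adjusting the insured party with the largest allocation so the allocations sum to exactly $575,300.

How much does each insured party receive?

Ferraro: $150,950; Sato: $165,800; Chaudhri: $156,750; Halvorsen: $101,800

$212,800 shared equally gives $53,200 per insured party.
Remainder $362,500 by assessed value (total 1,447,565): Ferraro 97,730.62 → $97,750; Sato 112,616.37 → $112,600; Chaudhri 103,529.86 → $103,550; Halvorsen 48,623.15 → $48,600.
Totals: Ferraro $53,200 + $97,750 = $150,950; Sato $53,200 + $112,600 = $165,800; Chaudhri $53,200 + $103,550 = $156,750; Halvorsen $53,200 + $48,600 = $101,800.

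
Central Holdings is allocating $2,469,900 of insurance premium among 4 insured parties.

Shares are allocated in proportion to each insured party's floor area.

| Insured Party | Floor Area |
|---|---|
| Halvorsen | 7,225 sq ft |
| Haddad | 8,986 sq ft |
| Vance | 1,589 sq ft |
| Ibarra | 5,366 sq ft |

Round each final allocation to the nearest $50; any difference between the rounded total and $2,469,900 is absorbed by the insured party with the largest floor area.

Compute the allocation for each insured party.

Halvorsen: $770,300 | Haddad: $958,100 | Vance: $169,400 | Ibarra: $572,100

Sum of floor area: 23,166.
Proportional shares: Halvorsen 7,225/23,166 × $2,469,900 = 770,311.12; Haddad 8,986/23,166 × $2,469,900 = 958,064.47; Vance 1,589/23,166 × $2,469,900 = 169,415.14; Ibarra 5,366/23,166 × $2,469,900 = 572,109.27.
After rounding ($50): Halvorsen $770,300; Haddad $958,050; Vance $169,400; Ibarra $572,100. Sum = $2,469,850.
Difference $2,469,900 − $2,469,850 = +$50 applied to largest floor area (Haddad): Haddad becomes $958,100.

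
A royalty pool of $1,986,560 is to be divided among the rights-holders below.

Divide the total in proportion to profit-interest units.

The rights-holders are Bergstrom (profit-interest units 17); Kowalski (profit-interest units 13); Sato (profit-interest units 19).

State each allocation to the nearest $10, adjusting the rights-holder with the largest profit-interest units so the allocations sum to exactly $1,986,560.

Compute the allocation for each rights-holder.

Bergstrom: $689,210; Kowalski: $527,050; Sato: $770,300

Profit-interest units total: 17 + 13 + 19 = 49.
Pro-rata amounts: Bergstrom 689,214.69; Kowalski 527,046.53; Sato 770,298.78.
Rounded to nearest $10: Bergstrom $689,210; Kowalski $527,050; Sato $770,300. Sum = $1,986,560.
Rounded total matches; no reconciliation needed.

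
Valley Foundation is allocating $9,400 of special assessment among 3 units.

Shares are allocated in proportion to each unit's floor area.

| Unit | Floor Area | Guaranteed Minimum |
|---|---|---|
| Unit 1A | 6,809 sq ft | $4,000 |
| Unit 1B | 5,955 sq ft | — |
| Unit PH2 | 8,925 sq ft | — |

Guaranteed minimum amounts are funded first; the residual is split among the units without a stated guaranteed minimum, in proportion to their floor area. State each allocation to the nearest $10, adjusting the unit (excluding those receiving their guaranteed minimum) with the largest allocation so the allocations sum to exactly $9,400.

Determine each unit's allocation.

Unit 1A: $4,000; Unit 1B: $2,160; Unit PH2: $3,240

Fund the minimums — Unit 1A $4,000. Balance $5,400.
Balance split over remaining floor area 14,880: Unit 1B 2,161.09 → $2,160; Unit PH2 3,238.91 → $3,240.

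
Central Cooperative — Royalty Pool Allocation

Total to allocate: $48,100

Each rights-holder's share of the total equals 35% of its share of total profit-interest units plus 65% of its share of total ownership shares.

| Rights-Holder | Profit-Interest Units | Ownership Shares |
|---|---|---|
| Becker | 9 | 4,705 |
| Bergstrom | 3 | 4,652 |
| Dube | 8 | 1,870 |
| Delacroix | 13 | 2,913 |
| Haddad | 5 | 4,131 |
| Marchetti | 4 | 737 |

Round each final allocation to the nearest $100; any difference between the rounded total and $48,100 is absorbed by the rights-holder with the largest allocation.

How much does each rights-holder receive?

Becker: $11,300 · Bergstrom: $8,900 · Dube: $6,300 · Delacroix: $10,000 · Haddad: $8,800 · Marchetti: $2,800

Profit-interest units total 42; ownership shares total 19,008.
Composite weights (35% profit-interest units + 65% ownership shares): Becker 0.2359; Bergstrom 0.1841; Dube 0.1306; Delacroix 0.2079; Haddad 0.1829; Marchetti 0.0585.
Proportional shares: Becker 11,346.44; Bergstrom 8,854.27; Dube 6,282.51; Delacroix 10,002.23; Haddad 8,798.97; Marchetti 2,815.58.
Rounded to nearest $100: Becker $11,300; Bergstrom $8,900; Dube $6,300; Delacroix $10,000; Haddad $8,800; Marchetti $2,800. Sum = $48,100.
Rounded total matches; no reconciliation needed.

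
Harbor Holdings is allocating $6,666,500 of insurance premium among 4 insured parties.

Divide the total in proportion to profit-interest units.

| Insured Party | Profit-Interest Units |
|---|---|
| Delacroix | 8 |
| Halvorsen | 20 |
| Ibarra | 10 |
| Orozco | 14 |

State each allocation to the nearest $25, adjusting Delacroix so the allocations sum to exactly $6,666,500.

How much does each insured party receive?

Delacroix: $1,025,600; Halvorsen: $2,564,050; Ibarra: $1,282,025; Orozco: $1,794,825

Profit-interest units total: 52.
Pro-rata amounts: Delacroix 8/52 × $6,666,500 = 1,025,615.38; Halvorsen 20/52 × $6,666,500 = 2,564,038.46; Ibarra 10/52 × $6,666,500 = 1,282,019.23; Orozco 14/52 × $6,666,500 = 1,794,826.92.
After rounding ($25): Delacroix $1,025,625; Halvorsen $2,564,050; Ibarra $1,282,025; Orozco $1,794,825. Sum = $6,666,525.
Difference $6,666,500 − $6,666,525 = −$25 applied to Delacroix: Delacroix becomes $1,025,600.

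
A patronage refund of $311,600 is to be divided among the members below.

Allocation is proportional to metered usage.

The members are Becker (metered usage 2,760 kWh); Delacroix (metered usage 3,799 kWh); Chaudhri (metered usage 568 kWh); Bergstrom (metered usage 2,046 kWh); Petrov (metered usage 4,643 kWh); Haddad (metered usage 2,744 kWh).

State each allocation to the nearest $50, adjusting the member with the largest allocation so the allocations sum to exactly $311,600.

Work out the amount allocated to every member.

Sum of metered usage: 16,560.
Pro-rata amounts: Becker 2,760/16,560 × $311,600 = 51,933.33; Delacroix 3,799/16,560 × $311,600 = 71,483.60; Chaudhri 568/16,560 × $311,600 = 10,687.73; Bergstrom 2,046/16,560 × $311,600 = 38,498.41; Petrov 4,643/16,560 × $311,600 = 87,364.66; Haddad 2,744/16,560 × $311,600 = 51,632.27.
Rounded to nearest $50: Becker $51,950; Delacroix $71,500; Chaudhri $10,700; Bergstrom $38,500; Petrov $87,350; Haddad $51,650. Sum = $311,650.
Difference $311,600 − $311,650 = −$50 applied to largest allocation (Petrov): Petrov becomes $87,300.

Becker: $51,950 · Delacroix: $71,500 · Chaudhri: $10,700 · Bergstrom: $38,500 · Petrov: $87,300 · Haddad: $51,650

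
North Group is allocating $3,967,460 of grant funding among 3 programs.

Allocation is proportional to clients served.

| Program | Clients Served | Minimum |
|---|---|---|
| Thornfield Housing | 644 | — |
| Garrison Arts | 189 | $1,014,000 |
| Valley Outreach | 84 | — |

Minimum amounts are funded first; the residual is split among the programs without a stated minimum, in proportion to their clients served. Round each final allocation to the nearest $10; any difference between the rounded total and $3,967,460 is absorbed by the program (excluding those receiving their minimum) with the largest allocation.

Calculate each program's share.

Minimums first: Garrison Arts $1,014,000. Residual $2,953,460.
Residual split over remaining clients served 728: Thornfield Housing 2,612,676.15 → $2,612,680; Valley Outreach 340,783.85 → $340,780.

Thornfield Housing: $2,612,680 | Garrison Arts: $1,014,000 | Valley Outreach: $340,780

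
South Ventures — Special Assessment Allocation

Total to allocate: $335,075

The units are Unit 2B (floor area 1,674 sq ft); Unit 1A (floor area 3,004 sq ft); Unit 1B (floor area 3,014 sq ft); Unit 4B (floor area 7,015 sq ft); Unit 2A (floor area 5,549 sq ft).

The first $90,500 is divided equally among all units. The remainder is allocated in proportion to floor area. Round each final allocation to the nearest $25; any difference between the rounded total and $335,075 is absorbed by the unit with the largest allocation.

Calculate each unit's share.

First tranche $90,500 split equally: $18,100 each.
Remainder $244,575 by floor area (total 20,256): Unit 2B 20,212.21 → $20,200; Unit 1A 36,270.90 → $36,275; Unit 1B 36,391.64 → $36,400; Unit 4B 84,700.51 → $84,700; Unit 2A 66,999.74 → $67,000.
Totals: Unit 2B $18,100 + $20,200 = $38,300; Unit 1A $18,100 + $36,275 = $54,375; Unit 1B $18,100 + $36,400 = $54,500; Unit 4B $18,100 + $84,700 = $102,800; Unit 2A $18,100 + $67,000 = $85,100.

Unit 2B: $38,300 · Unit 1A: $54,375 · Unit 1B: $54,500 · Unit 4B: $102,800 · Unit 2A: $85,100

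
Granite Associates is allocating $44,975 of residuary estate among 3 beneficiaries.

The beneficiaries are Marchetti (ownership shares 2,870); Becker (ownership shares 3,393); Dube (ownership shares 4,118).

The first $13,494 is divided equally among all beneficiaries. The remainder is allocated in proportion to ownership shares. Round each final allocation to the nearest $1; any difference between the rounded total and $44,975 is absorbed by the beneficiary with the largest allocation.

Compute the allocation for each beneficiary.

Marchetti: $13,201; Becker: $14,787; Dube: $16,987

$13,494 shared equally gives $4,498 per beneficiary.
Remainder $31,481 by ownership shares (total 10,381): Marchetti 8,703.45 → $8,703; Becker 10,289.47 → $10,289; Dube 12,488.08 → $12,488.
Rounding difference +$1 on remainder applied to Dube.
Totals: Marchetti $4,498 + $8,703 = $13,201; Becker $4,498 + $10,289 = $14,787; Dube $4,498 + $12,489 = $16,987.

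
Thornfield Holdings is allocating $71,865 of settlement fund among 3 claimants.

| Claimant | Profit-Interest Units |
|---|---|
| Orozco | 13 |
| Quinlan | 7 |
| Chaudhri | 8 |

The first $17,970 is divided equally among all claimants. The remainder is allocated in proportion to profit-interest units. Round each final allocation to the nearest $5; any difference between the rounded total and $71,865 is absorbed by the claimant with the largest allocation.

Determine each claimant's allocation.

Equal tier: $17,970 ÷ 3 = $5,990 apiece.
Remainder $53,895 by profit-interest units (total 28): Orozco 25,022.68 → $25,025; Quinlan 13,473.75 → $13,475; Chaudhri 15,398.57 → $15,400.
Rounding difference −$5 on remainder applied to Orozco.
Totals: Orozco $5,990 + $25,020 = $31,010; Quinlan $5,990 + $13,475 = $19,465; Chaudhri $5,990 + $15,400 = $21,390.

Orozco: $31,010 | Quinlan: $19,465 | Chaudhri: $21,390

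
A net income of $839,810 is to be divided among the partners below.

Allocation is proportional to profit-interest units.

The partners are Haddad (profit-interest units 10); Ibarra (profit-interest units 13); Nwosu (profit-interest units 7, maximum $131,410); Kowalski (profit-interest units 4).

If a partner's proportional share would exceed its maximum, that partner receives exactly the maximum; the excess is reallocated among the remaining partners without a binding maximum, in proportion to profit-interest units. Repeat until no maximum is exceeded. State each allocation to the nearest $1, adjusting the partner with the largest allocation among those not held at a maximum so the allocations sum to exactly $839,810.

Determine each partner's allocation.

Haddad: $262,370 | Ibarra: $341,082 | Nwosu: $131,410 | Kowalski: $104,948

Combined profit-interest units = 34.
Pro-rata shares before constraints: Haddad 247,002.94; Ibarra 321,103.82; Nwosu 172,902.06; Kowalski 98,801.18.
Capped: Nwosu ($131,410); residual $708,400 reallocated over remaining profit-interest units 27.
Remaining shares: Haddad 262,370.37 → $262,370; Ibarra 341,081.48 → $341,081; Kowalski 104,948.15 → $104,948.
Rounding difference +$1 applied to Ibarra → $341,082.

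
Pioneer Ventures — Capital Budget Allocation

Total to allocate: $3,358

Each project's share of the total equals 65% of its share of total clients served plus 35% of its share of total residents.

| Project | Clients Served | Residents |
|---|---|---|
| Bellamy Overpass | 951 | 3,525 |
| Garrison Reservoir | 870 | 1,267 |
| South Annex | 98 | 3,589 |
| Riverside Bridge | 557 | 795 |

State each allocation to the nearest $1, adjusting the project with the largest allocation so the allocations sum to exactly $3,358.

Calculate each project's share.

Bellamy Overpass: $1,290 · Garrison Reservoir: $929 · South Annex: $546 · Riverside Bridge: $593

Clients served total 2,476; residents total 9,176.
Composite weights (65% clients served + 35% residents): Bellamy Overpass 0.3841; Garrison Reservoir 0.2767; South Annex 0.1626; Riverside Bridge 0.1765.
Unrounded shares: Bellamy Overpass 1,289.84; Garrison Reservoir 929.22; South Annex 546.09; Riverside Bridge 592.85.
Rounded to nearest $1: Bellamy Overpass $1,290; Garrison Reservoir $929; South Annex $546; Riverside Bridge $593. Sum = $3,358.
Rounded total matches; no reconciliation needed.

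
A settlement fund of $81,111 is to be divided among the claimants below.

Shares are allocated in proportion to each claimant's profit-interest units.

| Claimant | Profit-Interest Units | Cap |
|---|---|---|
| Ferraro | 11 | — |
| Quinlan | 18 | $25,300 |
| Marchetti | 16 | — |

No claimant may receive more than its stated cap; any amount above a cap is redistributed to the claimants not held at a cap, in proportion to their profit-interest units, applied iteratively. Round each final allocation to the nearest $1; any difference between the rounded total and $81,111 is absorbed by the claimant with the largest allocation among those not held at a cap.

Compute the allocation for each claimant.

Ferraro: $22,738 | Quinlan: $25,300 | Marchetti: $33,073

Sum of profit-interest units: 45.
Pro-rata shares before constraints: Ferraro 19,827.13; Quinlan 32,444.40; Marchetti 28,839.47.
Held at cap: Quinlan ($25,300); remaining pool $55,811 reallocated over remaining profit-interest units 27.
Remaining shares: Ferraro 22,737.81 → $22,738; Marchetti 33,073.19 → $33,073.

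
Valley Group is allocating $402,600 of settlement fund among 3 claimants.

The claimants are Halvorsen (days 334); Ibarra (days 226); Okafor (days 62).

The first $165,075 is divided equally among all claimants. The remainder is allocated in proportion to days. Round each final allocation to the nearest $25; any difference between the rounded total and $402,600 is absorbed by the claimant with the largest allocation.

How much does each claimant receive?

Halvorsen: $182,575 | Ibarra: $141,325 | Okafor: $78,700

First tranche $165,075 split equally: $55,025 each.
Remainder $237,525 by days (total 622): Halvorsen 127,545.58 → $127,550; Ibarra 86,303.30 → $86,300; Okafor 23,676.13 → $23,675.
Totals: Halvorsen $55,025 + $127,550 = $182,575; Ibarra $55,025 + $86,300 = $141,325; Okafor $55,025 + $23,675 = $78,700.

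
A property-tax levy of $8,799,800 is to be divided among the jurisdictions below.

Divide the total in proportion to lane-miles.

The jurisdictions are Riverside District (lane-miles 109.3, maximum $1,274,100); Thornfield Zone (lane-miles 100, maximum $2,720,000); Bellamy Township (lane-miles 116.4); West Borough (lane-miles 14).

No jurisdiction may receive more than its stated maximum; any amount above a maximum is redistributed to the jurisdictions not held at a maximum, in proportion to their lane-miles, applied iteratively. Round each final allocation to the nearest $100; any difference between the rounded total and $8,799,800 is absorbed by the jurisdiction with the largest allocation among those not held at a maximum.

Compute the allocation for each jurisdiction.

Riverside District: $1,274,100 · Thornfield Zone: $2,720,000 · Bellamy Township: $4,289,800 · West Borough: $515,900

Total lane-miles = 339.7.
Unconstrained shares: Riverside District 2,831,375.15; Thornfield Zone 2,590,462.17; Bellamy Township 3,015,297.97; West Borough 362,664.70.
Held at cap: Riverside District ($1,274,100); balance $7,525,700 reallocated over remaining lane-miles 230.4.
Held at cap: Thornfield Zone ($2,720,000); balance $4,805,700 reallocated over remaining lane-miles 130.4.
Redistributed shares: Bellamy Township 4,289,750.61 → $4,289,800; West Borough 515,949.39 → $515,900.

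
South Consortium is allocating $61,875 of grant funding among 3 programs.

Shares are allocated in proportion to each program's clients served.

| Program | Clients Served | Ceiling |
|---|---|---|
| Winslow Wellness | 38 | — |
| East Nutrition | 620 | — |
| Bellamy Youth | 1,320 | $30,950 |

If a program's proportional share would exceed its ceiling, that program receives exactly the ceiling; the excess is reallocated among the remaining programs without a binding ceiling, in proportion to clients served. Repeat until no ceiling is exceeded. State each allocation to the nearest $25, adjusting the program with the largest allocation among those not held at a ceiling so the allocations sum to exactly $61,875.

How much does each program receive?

Clients served total: 1,978.
Unconstrained shares: Winslow Wellness 1,188.70; East Nutrition 19,394.59; Bellamy Youth 41,291.71.
Cap binds for Bellamy Youth ($30,950); remaining pool $30,925 reallocated over remaining clients served 658.
Shares after redistribution: Winslow Wellness 1,785.94 → $1,775; East Nutrition 29,139.06 → $29,150.

Winslow Wellness: $1,775 | East Nutrition: $29,150 | Bellamy Youth: $30,950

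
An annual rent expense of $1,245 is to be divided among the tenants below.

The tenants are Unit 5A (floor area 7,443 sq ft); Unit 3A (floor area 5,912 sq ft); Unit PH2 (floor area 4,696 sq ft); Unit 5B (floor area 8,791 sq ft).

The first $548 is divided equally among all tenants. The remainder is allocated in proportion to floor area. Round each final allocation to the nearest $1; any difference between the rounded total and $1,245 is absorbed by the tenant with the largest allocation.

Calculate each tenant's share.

First tranche $548 split equally: $137 each.
Remainder $697 by floor area (total 26,842): Unit 5A 193.27 → $193; Unit 3A 153.52 → $154; Unit PH2 121.94 → $122; Unit 5B 228.27 → $228.
Totals: Unit 5A $137 + $193 = $330; Unit 3A $137 + $154 = $291; Unit PH2 $137 + $122 = $259; Unit 5B $137 + $228 = $365.

Unit 5A: $330; Unit 3A: $291; Unit PH2: $259; Unit 5B: $365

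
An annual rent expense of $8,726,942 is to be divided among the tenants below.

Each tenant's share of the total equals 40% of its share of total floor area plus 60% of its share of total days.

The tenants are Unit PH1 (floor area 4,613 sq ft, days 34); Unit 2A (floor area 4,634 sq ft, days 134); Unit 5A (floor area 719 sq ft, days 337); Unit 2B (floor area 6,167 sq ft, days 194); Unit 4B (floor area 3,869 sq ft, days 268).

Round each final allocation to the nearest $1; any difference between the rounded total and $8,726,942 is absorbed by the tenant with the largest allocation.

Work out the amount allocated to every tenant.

Unit PH1: $989,172 · Unit 2A: $1,534,323 · Unit 5A: $1,950,287 · Unit 2B: $2,126,755 · Unit 4B: $2,126,405

Floor area total 20,002; days total 967.
Composite weights (40% floor area + 60% days): Unit PH1 0.1133; Unit 2A 0.1758; Unit 5A 0.2235; Unit 2B 0.2437; Unit 4B 0.2437.
Proportional shares: Unit PH1 989,172.25; Unit 2A 1,534,322.74; Unit 5A 1,950,287.16; Unit 2B 2,126,755.35; Unit 4B 2,126,404.505.
After rounding ($1): Unit PH1 $989,172; Unit 2A $1,534,323; Unit 5A $1,950,287; Unit 2B $2,126,755; Unit 4B $2,126,405. Sum = $8,726,942.
Sum already equals the total — no adjustment.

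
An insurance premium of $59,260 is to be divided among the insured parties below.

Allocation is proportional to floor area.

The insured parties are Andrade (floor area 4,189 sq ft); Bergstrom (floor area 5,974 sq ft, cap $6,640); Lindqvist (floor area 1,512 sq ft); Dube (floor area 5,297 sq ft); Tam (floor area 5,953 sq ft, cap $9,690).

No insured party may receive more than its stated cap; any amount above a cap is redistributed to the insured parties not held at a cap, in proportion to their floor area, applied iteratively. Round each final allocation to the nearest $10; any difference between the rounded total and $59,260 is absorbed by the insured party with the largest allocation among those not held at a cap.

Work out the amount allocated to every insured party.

Floor area total: 22,925.
Proportional shares (ignoring caps): Andrade 10,828.36; Bergstrom 15,442.50; Lindqvist 3,908.45; Dube 13,692.49; Tam 15,388.21.
Held at cap: Bergstrom ($6,640), Tam ($9,690); balance $42,930 reallocated over remaining floor area 10,998.
Remaining shares: Andrade 16,351.50 → $16,350; Lindqvist 5,902.00 → $5,900; Dube 20,676.51 → $20,680.

Andrade: $16,350 | Bergstrom: $6,640 | Lindqvist: $5,900 | Dube: $20,680 | Tam: $9,690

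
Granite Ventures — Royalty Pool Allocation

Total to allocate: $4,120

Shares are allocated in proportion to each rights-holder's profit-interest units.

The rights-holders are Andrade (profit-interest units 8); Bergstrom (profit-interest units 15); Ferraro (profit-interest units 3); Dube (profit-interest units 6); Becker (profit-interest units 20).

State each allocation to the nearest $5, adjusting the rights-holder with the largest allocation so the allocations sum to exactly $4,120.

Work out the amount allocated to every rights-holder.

Profit-interest units total: 52.
Unrounded shares: Andrade 8/52 × $4,120 = 633.85; Bergstrom 15/52 × $4,120 = 1,188.46; Ferraro 3/52 × $4,120 = 237.69; Dube 6/52 × $4,120 = 475.38; Becker 20/52 × $4,120 = 1,584.62.
After rounding ($5): Andrade $635; Bergstrom $1,190; Ferraro $240; Dube $475; Becker $1,585. Sum = $4,125.
Difference $4,120 − $4,125 = −$5 applied to largest allocation (Becker): Becker becomes $1,580.

Andrade: $635 · Bergstrom: $1,190 · Ferraro: $240 · Dube: $475 · Becker: $1,580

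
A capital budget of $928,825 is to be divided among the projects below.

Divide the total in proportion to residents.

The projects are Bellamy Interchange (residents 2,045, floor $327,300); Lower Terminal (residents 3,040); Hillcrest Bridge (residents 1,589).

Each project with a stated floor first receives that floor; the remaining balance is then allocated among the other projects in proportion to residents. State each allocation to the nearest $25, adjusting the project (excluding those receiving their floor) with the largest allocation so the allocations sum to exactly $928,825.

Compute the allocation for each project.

Bellamy Interchange: $327,300; Lower Terminal: $395,050; Hillcrest Bridge: $206,475

Guaranteed amounts: Bellamy Interchange $327,300. Remaining pool $601,525.
Remaining pool split over remaining residents 4,629: Lower Terminal 395,039.10 → $395,050; Hillcrest Bridge 206,485.90 → $206,475.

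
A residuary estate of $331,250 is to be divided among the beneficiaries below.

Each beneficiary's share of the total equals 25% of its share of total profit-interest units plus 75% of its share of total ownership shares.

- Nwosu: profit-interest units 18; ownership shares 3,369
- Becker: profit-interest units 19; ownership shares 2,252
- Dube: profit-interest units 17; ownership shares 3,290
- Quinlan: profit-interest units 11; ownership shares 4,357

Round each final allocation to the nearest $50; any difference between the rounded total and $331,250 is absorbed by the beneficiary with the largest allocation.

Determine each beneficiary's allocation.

Profit-interest units total 65; ownership shares total 13,268.
Blended shares (25% profit-interest units + 75% ownership shares): Nwosu 0.2597; Becker 0.2004; Dube 0.2514; Quinlan 0.2886.
Raw shares: Nwosu 86,015.74; Becker 66,374.45; Dube 83,262.47; Quinlan 95,597.34.
At nearest $50: Nwosu $86,000; Becker $66,350; Dube $83,250; Quinlan $95,600. Sum = $331,200.
Difference $331,250 − $331,200 = +$50 applied to largest allocation (Quinlan): Quinlan becomes $95,650.

Nwosu: $86,000; Becker: $66,350; Dube: $83,250; Quinlan: $95,650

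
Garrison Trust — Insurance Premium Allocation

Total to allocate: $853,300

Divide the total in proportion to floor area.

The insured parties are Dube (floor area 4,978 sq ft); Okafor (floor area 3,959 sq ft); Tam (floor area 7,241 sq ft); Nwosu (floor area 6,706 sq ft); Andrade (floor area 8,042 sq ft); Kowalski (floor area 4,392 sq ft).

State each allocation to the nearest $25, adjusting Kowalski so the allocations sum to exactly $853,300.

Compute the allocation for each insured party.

Sum of floor area: 35,318.
Unrounded shares: Dube 4,978/35,318 × $853,300 = 120,270.89; Okafor 3,959/35,318 × $853,300 = 95,651.36; Tam 7,241/35,318 × $853,300 = 174,946.07; Nwosu 6,706/35,318 × $853,300 = 162,020.21; Andrade 8,042/35,318 × $853,300 = 194,298.62; Kowalski 4,392/35,318 × $853,300 = 106,112.85.
Rounded to nearest $25: Dube $120,275; Okafor $95,650; Tam $174,950; Nwosu $162,025; Andrade $194,300; Kowalski $106,125. Sum = $853,325.
Difference $853,300 − $853,325 = −$25 applied to Kowalski: Kowalski becomes $106,100.

Dube: $120,275 · Okafor: $95,650 · Tam: $174,950 · Nwosu: $162,025 · Andrade: $194,300 · Kowalski: $106,100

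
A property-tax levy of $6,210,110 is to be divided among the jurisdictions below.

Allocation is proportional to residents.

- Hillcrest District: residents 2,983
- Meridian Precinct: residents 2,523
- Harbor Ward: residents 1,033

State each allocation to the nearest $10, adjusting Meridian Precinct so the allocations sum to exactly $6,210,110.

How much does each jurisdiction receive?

Hillcrest District: $2,832,960; Meridian Precinct: $2,396,110; Harbor Ward: $981,040

Sum of residents: 6,539.
Unrounded shares: Hillcrest District 2,983/6,539 × $6,210,110 = 2,832,964.999; Meridian Precinct 2,523/6,539 × $6,210,110 = 2,396,101.47; Harbor Ward 1,033/6,539 × $6,210,110 = 981,043.53.
Rounded to nearest $10: Hillcrest District $2,832,960; Meridian Precinct $2,396,100; Harbor Ward $981,040. Sum = $6,210,100.
Difference $6,210,110 − $6,210,100 = +$10 applied to Meridian Precinct: Meridian Precinct becomes $2,396,110.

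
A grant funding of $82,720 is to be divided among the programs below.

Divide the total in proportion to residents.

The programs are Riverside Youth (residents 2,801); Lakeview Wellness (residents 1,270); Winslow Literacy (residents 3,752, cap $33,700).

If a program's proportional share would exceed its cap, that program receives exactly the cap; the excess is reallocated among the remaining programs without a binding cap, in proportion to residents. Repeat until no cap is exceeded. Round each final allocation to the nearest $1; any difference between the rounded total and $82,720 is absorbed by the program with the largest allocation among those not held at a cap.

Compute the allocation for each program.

Sum of residents: 7,823.
Unconstrained shares: Riverside Youth 29,617.63; Lakeview Wellness 13,428.91; Winslow Literacy 39,673.46.
Held at cap: Winslow Literacy ($33,700); remaining pool $49,020 reallocated over remaining residents 4,071.
Redistributed shares: Riverside Youth 33,727.59 → $33,728; Lakeview Wellness 15,292.41 → $15,292.

Riverside Youth: $33,728 | Lakeview Wellness: $15,292 | Winslow Literacy: $33,700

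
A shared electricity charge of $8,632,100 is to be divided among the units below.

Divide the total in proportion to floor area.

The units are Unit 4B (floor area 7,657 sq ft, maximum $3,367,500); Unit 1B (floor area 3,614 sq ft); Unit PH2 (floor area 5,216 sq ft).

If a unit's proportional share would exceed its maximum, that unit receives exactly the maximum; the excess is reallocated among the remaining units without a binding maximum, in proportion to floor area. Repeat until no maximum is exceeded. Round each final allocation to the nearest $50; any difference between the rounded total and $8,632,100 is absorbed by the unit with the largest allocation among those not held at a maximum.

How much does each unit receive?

Unit 4B: $3,367,500; Unit 1B: $2,154,750; Unit PH2: $3,109,850

Total floor area = 16,487.
Proportional shares (ignoring caps): Unit 4B 4,008,976.14; Unit 1B 1,892,182.29; Unit PH2 2,730,941.57.
Held at cap: Unit 4B ($3,367,500); remaining pool $5,264,600 reallocated over remaining floor area 8,830.
Remaining shares: Unit 1B 2,154,729.83 → $2,154,750; Unit PH2 3,109,870.17 → $3,109,850.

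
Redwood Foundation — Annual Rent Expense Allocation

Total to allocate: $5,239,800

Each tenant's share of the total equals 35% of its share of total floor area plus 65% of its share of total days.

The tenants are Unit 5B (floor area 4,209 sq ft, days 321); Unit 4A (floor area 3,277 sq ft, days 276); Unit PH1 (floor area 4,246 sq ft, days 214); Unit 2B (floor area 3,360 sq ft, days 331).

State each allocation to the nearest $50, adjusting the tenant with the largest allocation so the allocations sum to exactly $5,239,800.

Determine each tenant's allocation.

Unit 5B: $1,468,800 · Unit 4A: $1,221,350 · Unit PH1: $1,154,200 · Unit 2B: $1,395,450

Totals — floor area 15,092, days 1,142.
Blended shares (35% floor area + 65% days): Unit 5B 0.2803; Unit 4A 0.2331; Unit PH1 0.2203; Unit 2B 0.2663.
Pro-rata amounts: Unit 5B 1,468,805.52; Unit 4A 1,221,345.17; Unit PH1 1,154,187.73; Unit 2B 1,395,461.58.
After rounding ($50): Unit 5B $1,468,800; Unit 4A $1,221,350; Unit PH1 $1,154,200; Unit 2B $1,395,450. Sum = $5,239,800.
No rounding difference to absorb.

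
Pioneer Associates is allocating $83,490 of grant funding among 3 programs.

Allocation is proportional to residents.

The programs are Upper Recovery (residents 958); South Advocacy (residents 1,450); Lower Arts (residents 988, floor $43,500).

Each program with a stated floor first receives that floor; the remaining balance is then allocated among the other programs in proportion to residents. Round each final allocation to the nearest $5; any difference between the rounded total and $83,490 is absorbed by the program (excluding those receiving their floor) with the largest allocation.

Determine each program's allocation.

Upper Recovery: $15,910 | South Advocacy: $24,080 | Lower Arts: $43,500

Guaranteed amounts: Lower Arts $43,500. Residual $39,990.
Residual split over remaining residents 2,408: Upper Recovery 15,909.64 → $15,910; South Advocacy 24,080.36 → $24,080.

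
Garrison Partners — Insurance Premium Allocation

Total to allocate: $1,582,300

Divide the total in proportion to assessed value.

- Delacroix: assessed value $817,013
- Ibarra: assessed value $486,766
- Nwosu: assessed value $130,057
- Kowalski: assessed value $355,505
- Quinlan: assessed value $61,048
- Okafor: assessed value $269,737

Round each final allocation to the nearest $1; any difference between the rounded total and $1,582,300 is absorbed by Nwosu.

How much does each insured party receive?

Sum of assessed value: 2,120,126.
Proportional shares: Delacroix 817,013/2,120,126 × $1,582,300 = 609,756.06; Ibarra 486,766/2,120,126 × $1,582,300 = 363,284.94; Nwosu 130,057/2,120,126 × $1,582,300 = 97,064.60; Kowalski 355,505/2,120,126 × $1,582,300 = 265,321.76; Quinlan 61,048/2,120,126 × $1,582,300 = 45,561.56; Okafor 269,737/2,120,126 × $1,582,300 = 201,311.08.
Rounded to nearest $1: Delacroix $609,756; Ibarra $363,285; Nwosu $97,065; Kowalski $265,322; Quinlan $45,562; Okafor $201,311. Sum = $1,582,301.
Difference $1,582,300 − $1,582,301 = −$1 applied to Nwosu: Nwosu becomes $97,064.

Delacroix: $609,756 · Ibarra: $363,285 · Nwosu: $97,064 · Kowalski: $265,322 · Quinlan: $45,562 · Okafor: $201,311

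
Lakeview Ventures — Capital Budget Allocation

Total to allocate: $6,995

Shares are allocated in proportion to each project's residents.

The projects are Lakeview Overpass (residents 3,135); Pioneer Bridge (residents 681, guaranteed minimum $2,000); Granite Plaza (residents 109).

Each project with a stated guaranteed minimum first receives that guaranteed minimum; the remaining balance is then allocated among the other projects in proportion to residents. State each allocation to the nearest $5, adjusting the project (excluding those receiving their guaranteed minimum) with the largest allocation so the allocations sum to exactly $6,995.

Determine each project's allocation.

Lakeview Overpass: $4,825; Pioneer Bridge: $2,000; Granite Plaza: $170

Guaranteed amounts: Pioneer Bridge $2,000. Residual $4,995.
Residual split over remaining residents 3,244: Lakeview Overpass 4,827.17 → $4,825; Granite Plaza 167.83 → $170.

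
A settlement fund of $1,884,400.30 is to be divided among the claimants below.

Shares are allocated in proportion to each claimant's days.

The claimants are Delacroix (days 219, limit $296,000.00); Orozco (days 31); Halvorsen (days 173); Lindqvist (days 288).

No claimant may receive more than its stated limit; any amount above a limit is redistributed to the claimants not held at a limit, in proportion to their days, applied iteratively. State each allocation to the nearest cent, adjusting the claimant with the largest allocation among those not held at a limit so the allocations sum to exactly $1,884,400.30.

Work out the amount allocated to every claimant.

Delacroix: $296,000.00 · Orozco: $100,082.13 · Halvorsen: $558,522.87 · Lindqvist: $929,795.30

Days total: 711.
Unconstrained shares: Delacroix 580,427.0966; Orozco 82,160.9132; Halvorsen 458,510.9028; Lindqvist 763,301.3873.
Held at cap: Delacroix ($296,000.00); remaining pool $1,588,400.30 reallocated over remaining days 492.
Redistributed shares: Orozco 100,082.1327 → $100,082.13; Halvorsen 558,522.8697 → $558,522.87; Lindqvist 929,795.2976 → $929,795.30.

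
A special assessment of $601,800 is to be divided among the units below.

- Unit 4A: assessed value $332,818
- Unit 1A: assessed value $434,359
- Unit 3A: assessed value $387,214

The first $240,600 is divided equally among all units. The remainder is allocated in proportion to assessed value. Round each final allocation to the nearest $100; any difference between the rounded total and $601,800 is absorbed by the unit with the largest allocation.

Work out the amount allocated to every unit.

Unit 4A: $184,300; Unit 1A: $216,100; Unit 3A: $201,400

$240,600 shared equally gives $80,200 per unit.
Remainder $361,200 by assessed value (total 1,154,391): Unit 4A 104,136.17 → $104,100; Unit 1A 135,907.57 → $135,900; Unit 3A 121,156.26 → $121,200.
Totals: Unit 4A $80,200 + $104,100 = $184,300; Unit 1A $80,200 + $135,900 = $216,100; Unit 3A $80,200 + $121,200 = $201,400.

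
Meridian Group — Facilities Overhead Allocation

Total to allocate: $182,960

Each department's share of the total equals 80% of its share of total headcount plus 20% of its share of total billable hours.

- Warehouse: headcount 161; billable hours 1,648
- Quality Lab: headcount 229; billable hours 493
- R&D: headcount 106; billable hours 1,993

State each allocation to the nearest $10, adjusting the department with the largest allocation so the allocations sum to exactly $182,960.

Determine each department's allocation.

Headcount total 496; billable hours total 4,134.
Combined weights (80% headcount + 20% billable hours): Warehouse 0.3394; Quality Lab 0.3932; R&D 0.2674.
Proportional shares: Warehouse 62,097.81; Quality Lab 71,940.94; R&D 48,921.25.
Rounded to nearest $10: Warehouse $62,100; Quality Lab $71,940; R&D $48,920. Sum = $182,960.
No rounding difference to absorb.

Warehouse: $62,100 | Quality Lab: $71,940 | R&D: $48,920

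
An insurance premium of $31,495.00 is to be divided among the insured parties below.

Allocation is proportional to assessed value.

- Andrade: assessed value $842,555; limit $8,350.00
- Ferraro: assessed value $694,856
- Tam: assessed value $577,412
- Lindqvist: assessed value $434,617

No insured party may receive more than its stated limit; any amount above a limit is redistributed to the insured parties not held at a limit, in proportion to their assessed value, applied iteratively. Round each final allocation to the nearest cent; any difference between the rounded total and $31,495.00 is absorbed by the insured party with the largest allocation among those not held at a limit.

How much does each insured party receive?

Assessed value total: 2,549,440.
Proportional shares (ignoring caps): Andrade 10,408.6661; Ferraro 8,584.0380; Tam 7,133.1708; Lindqvist 5,369.1251.
Cap binds for Andrade ($8,350.00); balance $23,145.00 reallocated over remaining assessed value 1,706,885.
Remaining shares: Ferraro 9,422.1006 → $9,422.10; Tam 7,829.5847 → $7,829.58; Lindqvist 5,893.3147 → $5,893.31.
Rounding difference +$0.01 applied to Ferraro → $9,422.11.

Andrade: $8,350.00 | Ferraro: $9,422.11 | Tam: $7,829.58 | Lindqvist: $5,893.31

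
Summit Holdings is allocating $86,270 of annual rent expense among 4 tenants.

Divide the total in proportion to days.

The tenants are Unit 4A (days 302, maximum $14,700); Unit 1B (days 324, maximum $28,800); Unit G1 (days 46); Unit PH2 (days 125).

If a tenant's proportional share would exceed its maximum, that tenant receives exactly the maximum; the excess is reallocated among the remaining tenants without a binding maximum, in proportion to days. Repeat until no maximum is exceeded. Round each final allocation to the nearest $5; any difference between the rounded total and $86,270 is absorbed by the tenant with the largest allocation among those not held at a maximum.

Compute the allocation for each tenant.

Total days = 797.
Pro-rata shares before constraints: Unit 4A 32,689.51; Unit 1B 35,070.87; Unit G1 4,979.20; Unit PH2 13,530.43.
Cap binds for Unit 4A ($14,700), Unit 1B ($28,800); remaining pool $42,770 reallocated over remaining days 171.
Remaining shares: Unit G1 11,505.38 → $11,505; Unit PH2 31,264.62 → $31,265.

Unit 4A: $14,700; Unit 1B: $28,800; Unit G1: $11,505; Unit PH2: $31,265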